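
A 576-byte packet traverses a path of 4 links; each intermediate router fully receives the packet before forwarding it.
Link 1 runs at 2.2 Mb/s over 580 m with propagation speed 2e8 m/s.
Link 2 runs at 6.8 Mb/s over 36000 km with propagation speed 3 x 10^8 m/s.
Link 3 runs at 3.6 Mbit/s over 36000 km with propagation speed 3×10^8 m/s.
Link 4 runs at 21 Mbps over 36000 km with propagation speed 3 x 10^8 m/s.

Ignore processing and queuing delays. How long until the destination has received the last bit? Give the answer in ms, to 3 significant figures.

364 ms

L = 576 × 8 = 4608 bits.
Transmission delays (L/R per hop): 2.09455, 0.677647, 1.28, 0.219429 ms; sum = 4.27162 ms.
Propagation delays (d/s per hop): 0.0029, 120, 120, 120 ms; sum = 360.003 ms.
End-to-end = 364 ms.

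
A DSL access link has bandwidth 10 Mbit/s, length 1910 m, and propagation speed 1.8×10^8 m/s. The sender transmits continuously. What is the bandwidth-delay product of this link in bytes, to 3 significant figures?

13.3 bytes

Propagation delay = 1910 / 180000000 = 1.06111e-05 s.
BDP = R × t_prop = 10000000 × 1.06111e-05 = 106.111 bits.
In bytes: 106.111/8 = 13.3 bytes.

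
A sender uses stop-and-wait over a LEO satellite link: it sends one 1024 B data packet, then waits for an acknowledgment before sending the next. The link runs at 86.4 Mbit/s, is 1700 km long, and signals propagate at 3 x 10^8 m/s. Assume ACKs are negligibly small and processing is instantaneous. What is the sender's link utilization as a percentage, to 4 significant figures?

0.8297 %

t_tx = L/R = 8192/86400000 = 9.48148e-05 s.
t_prop = 1700000/300000000 = 0.00566667 s; RTT = 0.0113333 s.
Cycle = t_tx + RTT = 0.0114281 s.
Utilization = t_tx / cycle = 9.48148e-05/0.0114281 = 0.8297 %.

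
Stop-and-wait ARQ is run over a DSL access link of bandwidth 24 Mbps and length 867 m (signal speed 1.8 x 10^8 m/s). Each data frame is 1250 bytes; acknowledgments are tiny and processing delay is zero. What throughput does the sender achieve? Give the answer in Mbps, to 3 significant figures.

t_tx = L/R = 10000/24000000 = 0.000416667 s.
t_prop = 867/180000000 = 4.81667e-06 s; RTT = 9.63333e-06 s.
Cycle = t_tx + RTT = 0.0004263 s.
Throughput = L / cycle = 10000 / 0.0004263 = 23.5 Mbps.

23.5 Mbps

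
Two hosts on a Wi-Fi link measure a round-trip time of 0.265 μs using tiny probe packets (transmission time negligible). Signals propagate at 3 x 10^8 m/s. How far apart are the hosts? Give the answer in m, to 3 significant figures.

One-way propagation = RTT/2 = 0.1325 μs.
d = s × t = 300000000 × 1.325e-07 = 39.8 m.

39.8 m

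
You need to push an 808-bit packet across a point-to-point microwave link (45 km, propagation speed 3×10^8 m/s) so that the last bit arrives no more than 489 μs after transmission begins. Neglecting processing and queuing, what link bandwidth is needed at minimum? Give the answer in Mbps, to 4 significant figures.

Propagation delay = 45000 / 300000000 = 150 μs.
Transmission budget = 489 − 150 = 339 μs.
R ≥ L / t_tx = 808 bits / 0.000339 s = 2.383 Mbps.

2.383 Mbps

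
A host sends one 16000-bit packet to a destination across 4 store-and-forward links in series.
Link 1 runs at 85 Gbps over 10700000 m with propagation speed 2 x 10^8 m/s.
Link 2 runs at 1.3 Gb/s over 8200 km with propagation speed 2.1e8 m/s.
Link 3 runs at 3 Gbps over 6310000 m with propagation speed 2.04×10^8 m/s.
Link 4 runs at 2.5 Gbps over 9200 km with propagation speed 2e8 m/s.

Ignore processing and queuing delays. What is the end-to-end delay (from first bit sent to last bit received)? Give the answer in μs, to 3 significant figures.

170000 μs

Transmission delays (L/R per hop): 0.188235, 12.3077, 5.33333, 6.4 μs; sum = 24.2293 μs.
Propagation delays (d/s per hop): 53500, 39047.6, 30931.4, 46000 μs; sum = 169479 μs.
End-to-end = 170000 μs.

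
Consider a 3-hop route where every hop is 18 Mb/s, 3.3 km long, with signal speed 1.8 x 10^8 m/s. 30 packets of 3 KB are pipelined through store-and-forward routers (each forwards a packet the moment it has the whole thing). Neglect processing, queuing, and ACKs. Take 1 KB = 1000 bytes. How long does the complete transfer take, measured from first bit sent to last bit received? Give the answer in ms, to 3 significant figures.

Per-hop transmission t_tx = L/R = 24000/18000000 = 1.33333 ms.
Per-hop propagation t_prop = 3300/180000000 = 0.0183333 ms.
Pipeline fill: first packet needs 3·t_tx to clear all hops; remaining 29 packets each add one t_tx.
Total = (3+30-1)·t_tx + 3·t_prop = 32·1.33333 + 3·0.0183333 = 42.7 ms.

42.7 ms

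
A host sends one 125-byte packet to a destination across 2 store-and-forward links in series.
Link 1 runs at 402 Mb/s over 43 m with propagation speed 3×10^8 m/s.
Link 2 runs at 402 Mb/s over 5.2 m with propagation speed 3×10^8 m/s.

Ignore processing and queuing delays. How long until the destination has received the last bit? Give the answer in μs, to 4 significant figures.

5.136 μs

L = 125 × 8 = 1000 bits.
Transmission delay per hop = L/R = 1000/402000000 = 2.48756 μs; 2 hops → 4.97512 μs.
Propagation delays (d/s per hop): 0.143333, 0.0173333 μs; sum = 0.160667 μs.
End-to-end = 5.136 μs.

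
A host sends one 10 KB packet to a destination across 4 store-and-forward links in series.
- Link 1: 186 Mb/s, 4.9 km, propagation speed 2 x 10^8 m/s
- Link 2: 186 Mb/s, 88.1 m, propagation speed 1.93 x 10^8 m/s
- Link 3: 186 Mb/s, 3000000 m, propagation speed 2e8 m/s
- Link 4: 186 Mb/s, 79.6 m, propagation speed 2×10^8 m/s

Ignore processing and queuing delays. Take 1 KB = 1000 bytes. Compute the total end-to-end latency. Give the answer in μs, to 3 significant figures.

16700 μs

L = 80000 bits.
Transmission delay per hop = L/R = 80000/186000000 = 430.108 μs; 4 hops → 1720.43 μs.
Propagation delays (d/s per hop): 24.5, 0.456477, 15000, 0.398 μs; sum = 15025.4 μs.
End-to-end = 16700 μs.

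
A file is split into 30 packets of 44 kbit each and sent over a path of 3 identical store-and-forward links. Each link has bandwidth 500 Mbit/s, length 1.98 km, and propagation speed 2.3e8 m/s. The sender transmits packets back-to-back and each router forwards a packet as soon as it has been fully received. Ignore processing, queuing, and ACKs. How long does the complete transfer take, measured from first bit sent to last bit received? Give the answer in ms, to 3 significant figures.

2.84 ms

Per-hop transmission t_tx = L/R = 44000/500000000 = 0.088 ms.
Per-hop propagation t_prop = 1980/2.3e+08 = 0.0086087 ms.
Pipeline fill: first packet needs 3·t_tx to clear all hops; remaining 29 packets each add one t_tx.
Total = (3+30-1)·t_tx + 3·t_prop = 32·0.088 + 3·0.0086087 = 2.84 ms.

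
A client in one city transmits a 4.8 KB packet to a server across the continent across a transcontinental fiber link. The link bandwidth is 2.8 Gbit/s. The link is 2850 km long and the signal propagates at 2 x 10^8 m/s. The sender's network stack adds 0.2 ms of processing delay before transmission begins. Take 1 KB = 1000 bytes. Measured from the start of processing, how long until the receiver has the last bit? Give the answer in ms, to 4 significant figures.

14.46 ms

L = 38400 bits.
Transmission delay = L/R = 38400 / 2800000000 = 0.0137143 ms.
Propagation delay = d/s = 2850000 m / 200000000 m/s = 14.25 ms.
Plus processing delay 0.2 ms = 0.2 ms.
Total = 14.46 ms.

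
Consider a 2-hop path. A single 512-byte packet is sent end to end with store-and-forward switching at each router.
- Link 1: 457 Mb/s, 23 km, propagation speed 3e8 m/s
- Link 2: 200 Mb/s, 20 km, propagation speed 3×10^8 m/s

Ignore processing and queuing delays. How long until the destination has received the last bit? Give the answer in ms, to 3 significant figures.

L = 512 × 8 = 4096 bits.
Transmission delays (L/R per hop): 0.0089628, 0.02048 ms; sum = 0.0294428 ms.
Propagation delays (d/s per hop): 0.0766667, 0.0666667 ms; sum = 0.143333 ms.
End-to-end = 0.173 ms.

0.173 ms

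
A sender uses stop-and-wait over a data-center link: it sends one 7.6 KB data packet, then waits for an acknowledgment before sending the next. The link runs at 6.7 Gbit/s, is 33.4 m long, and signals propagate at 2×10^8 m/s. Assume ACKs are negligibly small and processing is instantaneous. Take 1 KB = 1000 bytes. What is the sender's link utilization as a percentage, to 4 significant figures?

t_tx = L/R = 60800/6700000000 = 9.07463e-06 s.
t_prop = 33.4/200000000 = 1.67e-07 s; RTT = 3.34e-07 s.
Cycle = t_tx + RTT = 9.40863e-06 s.
Utilization = t_tx / cycle = 9.07463e-06/9.40863e-06 = 96.45 %.

96.45 %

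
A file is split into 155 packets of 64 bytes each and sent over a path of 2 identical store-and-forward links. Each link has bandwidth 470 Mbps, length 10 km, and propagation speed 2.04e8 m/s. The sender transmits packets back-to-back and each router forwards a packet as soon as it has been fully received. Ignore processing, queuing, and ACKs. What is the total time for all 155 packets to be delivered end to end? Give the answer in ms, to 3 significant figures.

0.268 ms

Per-hop transmission t_tx = L/R = 512/470000000 = 0.00108936 ms.
Per-hop propagation t_prop = 10000/204000000 = 0.0490196 ms.
Pipeline fill: first packet needs 2·t_tx to clear all hops; remaining 154 packets each add one t_tx.
Total = (2+155-1)·t_tx + 2·t_prop = 156·0.00108936 + 2·0.0490196 = 0.268 ms.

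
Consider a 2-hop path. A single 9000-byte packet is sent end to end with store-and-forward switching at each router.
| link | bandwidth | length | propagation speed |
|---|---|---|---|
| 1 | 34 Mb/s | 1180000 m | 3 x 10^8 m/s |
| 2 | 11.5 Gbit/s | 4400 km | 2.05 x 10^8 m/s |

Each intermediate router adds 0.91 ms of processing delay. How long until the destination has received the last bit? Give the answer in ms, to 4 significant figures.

28.43 ms

L = 9000 × 8 = 72000 bits.
Transmission delays (L/R per hop): 2.11765, 0.00626087 ms; sum = 2.12391 ms.
Propagation delays (d/s per hop): 3.93333, 21.4634 ms; sum = 25.3967 ms.
Processing at 1 router(s): 1 × 0.91 ms = 0.91 ms.
End-to-end = 28.43 ms.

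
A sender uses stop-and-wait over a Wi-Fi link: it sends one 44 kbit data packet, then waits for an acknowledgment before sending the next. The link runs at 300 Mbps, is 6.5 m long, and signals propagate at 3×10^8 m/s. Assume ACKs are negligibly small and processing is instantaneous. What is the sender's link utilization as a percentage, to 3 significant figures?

t_tx = L/R = 44000/300000000 = 0.000146667 s.
t_prop = 6.5/300000000 = 2.16667e-08 s; RTT = 4.33333e-08 s.
Cycle = t_tx + RTT = 0.00014671 s.
Utilization = t_tx / cycle = 0.000146667/0.00014671 = 100 %.

100 %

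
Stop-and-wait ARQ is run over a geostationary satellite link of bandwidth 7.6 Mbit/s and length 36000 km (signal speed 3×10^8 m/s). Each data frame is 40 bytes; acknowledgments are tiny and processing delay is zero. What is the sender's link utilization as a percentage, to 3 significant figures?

t_tx = L/R = 320/7600000 = 4.21053e-05 s.
t_prop = 36000000/300000000 = 0.12 s; RTT = 0.24 s.
Cycle = t_tx + RTT = 0.240042 s.
Utilization = t_tx / cycle = 4.21053e-05/0.240042 = 0.0175 %.

0.0175 %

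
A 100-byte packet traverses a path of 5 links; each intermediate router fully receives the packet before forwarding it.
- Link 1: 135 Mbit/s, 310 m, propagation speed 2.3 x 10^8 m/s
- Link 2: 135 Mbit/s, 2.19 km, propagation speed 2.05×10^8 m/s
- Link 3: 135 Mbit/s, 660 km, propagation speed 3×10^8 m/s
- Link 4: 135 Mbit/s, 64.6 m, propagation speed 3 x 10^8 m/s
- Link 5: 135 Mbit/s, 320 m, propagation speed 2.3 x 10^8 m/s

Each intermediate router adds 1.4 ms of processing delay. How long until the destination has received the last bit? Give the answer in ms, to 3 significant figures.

L = 100 × 8 = 800 bits.
Transmission delay per hop = L/R = 800/135000000 = 0.00592593 ms; 5 hops → 0.0296296 ms.
Propagation delays (d/s per hop): 0.00134783, 0.0106829, 2.2, 0.000215333, 0.0013913 ms; sum = 2.21364 ms.
Processing at 4 router(s): 4 × 1.4 ms = 5.6 ms.
End-to-end = 7.84 ms.

7.84 ms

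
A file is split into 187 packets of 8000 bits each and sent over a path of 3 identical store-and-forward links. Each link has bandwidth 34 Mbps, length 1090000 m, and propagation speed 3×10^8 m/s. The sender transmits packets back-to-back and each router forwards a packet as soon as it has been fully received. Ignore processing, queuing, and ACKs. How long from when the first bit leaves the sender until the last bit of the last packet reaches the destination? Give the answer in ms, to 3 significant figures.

Per-hop transmission t_tx = L/R = 8000/34000000 = 0.235294 ms.
Per-hop propagation t_prop = 1090000/300000000 = 3.63333 ms.
Pipeline fill: first packet needs 3·t_tx to clear all hops; remaining 186 packets each add one t_tx.
Total = (3+187-1)·t_tx + 3·t_prop = 189·0.235294 + 3·3.63333 = 55.4 ms.

55.4 ms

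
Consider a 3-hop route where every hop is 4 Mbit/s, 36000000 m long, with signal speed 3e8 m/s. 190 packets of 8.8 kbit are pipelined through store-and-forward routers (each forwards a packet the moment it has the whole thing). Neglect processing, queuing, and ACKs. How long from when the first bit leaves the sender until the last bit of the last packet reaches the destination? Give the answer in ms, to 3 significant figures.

Per-hop transmission t_tx = L/R = 8800/4000000 = 2.2 ms.
Per-hop propagation t_prop = 36000000/300000000 = 120 ms.
Pipeline fill: first packet needs 3·t_tx to clear all hops; remaining 189 packets each add one t_tx.
Total = (3+190-1)·t_tx + 3·t_prop = 192·2.2 + 3·120 = 782 ms.

782 ms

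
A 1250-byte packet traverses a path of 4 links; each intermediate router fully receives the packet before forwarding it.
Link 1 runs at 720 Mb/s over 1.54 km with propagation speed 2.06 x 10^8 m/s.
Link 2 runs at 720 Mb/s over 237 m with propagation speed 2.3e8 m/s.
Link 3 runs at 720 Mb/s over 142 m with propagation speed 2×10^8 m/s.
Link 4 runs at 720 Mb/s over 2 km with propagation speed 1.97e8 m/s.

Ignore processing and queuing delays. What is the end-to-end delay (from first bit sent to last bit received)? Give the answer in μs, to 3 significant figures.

74.9 μs

L = 1250 × 8 = 10000 bits.
Transmission delay per hop = L/R = 10000/720000000 = 13.8889 μs; 4 hops → 55.5556 μs.
Propagation delays (d/s per hop): 7.47573, 1.03043, 0.71, 10.1523 μs; sum = 19.3684 μs.
End-to-end = 74.9 μs.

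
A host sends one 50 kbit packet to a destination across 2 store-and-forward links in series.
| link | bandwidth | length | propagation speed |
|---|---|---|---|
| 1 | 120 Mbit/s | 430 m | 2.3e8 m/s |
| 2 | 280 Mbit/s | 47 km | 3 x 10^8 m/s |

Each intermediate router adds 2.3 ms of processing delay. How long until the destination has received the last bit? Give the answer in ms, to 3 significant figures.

L = 50000 bits.
Transmission delays (L/R per hop): 0.416667, 0.178571 ms; sum = 0.595238 ms.
Propagation delays (d/s per hop): 0.00186957, 0.156667 ms; sum = 0.158536 ms.
Processing at 1 router(s): 1 × 2.3 ms = 2.3 ms.
End-to-end = 3.05 ms.

3.05 ms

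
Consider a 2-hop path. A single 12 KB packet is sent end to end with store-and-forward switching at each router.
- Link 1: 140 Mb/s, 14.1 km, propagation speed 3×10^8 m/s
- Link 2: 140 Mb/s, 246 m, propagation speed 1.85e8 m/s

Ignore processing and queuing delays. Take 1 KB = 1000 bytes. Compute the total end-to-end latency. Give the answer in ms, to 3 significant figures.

1.42 ms

L = 96000 bits.
Transmission delay per hop = L/R = 96000/140000000 = 0.685714 ms; 2 hops → 1.37143 ms.
Propagation delays (d/s per hop): 0.047, 0.00132973 ms; sum = 0.0483297 ms.
End-to-end = 1.42 ms.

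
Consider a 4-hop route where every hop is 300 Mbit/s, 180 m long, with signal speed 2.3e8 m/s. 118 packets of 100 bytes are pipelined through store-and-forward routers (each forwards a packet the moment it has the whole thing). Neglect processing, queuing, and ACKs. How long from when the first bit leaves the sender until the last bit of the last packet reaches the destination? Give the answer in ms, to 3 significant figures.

0.326 ms

Per-hop transmission t_tx = L/R = 800/300000000 = 0.00266667 ms.
Per-hop propagation t_prop = 180/2.3e+08 = 0.000782609 ms.
Pipeline fill: first packet needs 4·t_tx to clear all hops; remaining 117 packets each add one t_tx.
Total = (4+118-1)·t_tx + 4·t_prop = 121·0.00266667 + 4·0.000782609 = 0.326 ms.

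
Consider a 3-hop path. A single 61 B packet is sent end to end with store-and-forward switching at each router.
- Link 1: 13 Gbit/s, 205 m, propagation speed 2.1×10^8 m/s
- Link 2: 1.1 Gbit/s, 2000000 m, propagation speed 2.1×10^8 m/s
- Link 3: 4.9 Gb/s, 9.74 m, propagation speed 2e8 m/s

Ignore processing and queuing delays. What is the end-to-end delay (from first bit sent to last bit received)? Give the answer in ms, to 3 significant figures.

9.53 ms

L = 61 × 8 = 488 bits.
Transmission delays (L/R per hop): 3.75385e-05, 0.000443636, 9.95918e-05 ms; sum = 0.000580767 ms.
Propagation delays (d/s per hop): 0.00097619, 9.52381, 4.87e-05 ms; sum = 9.52483 ms.
End-to-end = 9.53 ms.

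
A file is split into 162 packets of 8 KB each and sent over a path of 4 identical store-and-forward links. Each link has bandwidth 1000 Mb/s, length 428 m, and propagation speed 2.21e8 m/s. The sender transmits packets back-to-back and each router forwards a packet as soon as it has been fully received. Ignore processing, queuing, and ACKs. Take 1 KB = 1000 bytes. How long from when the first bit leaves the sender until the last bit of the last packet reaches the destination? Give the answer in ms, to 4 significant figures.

Per-hop transmission t_tx = L/R = 64000/1000000000 = 0.064 ms.
Per-hop propagation t_prop = 428/221000000 = 0.00193665 ms.
Pipeline fill: first packet needs 4·t_tx to clear all hops; remaining 161 packets each add one t_tx.
Total = (4+162-1)·t_tx + 4·t_prop = 165·0.064 + 4·0.00193665 = 10.57 ms.

10.57 ms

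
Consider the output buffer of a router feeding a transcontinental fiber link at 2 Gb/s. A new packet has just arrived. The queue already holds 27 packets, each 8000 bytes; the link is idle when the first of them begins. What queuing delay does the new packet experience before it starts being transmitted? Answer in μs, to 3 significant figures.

864 μs

Each queued packet: L/R = 64000/2000000000 = 32 μs.
27 queued → 864 μs.
Queuing delay = 864 μs.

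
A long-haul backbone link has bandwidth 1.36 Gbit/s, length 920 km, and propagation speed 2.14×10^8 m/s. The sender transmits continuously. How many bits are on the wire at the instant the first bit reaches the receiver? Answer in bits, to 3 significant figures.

Propagation delay = 920000 / 214000000 = 0.00429907 s.
BDP = R × t_prop = 1360000000 × 0.00429907 = 5846730 bits.

5850000 bits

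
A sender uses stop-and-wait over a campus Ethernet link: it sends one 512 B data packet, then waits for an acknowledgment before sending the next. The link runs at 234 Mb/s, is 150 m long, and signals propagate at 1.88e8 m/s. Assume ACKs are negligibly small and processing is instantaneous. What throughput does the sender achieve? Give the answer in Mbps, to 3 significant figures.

214 Mbps

t_tx = L/R = 4096/234000000 = 1.75043e-05 s.
t_prop = 150/188000000 = 7.97872e-07 s; RTT = 1.59574e-06 s.
Cycle = t_tx + RTT = 1.91e-05 s.
Throughput = L / cycle = 4096 / 1.91e-05 = 214 Mbps.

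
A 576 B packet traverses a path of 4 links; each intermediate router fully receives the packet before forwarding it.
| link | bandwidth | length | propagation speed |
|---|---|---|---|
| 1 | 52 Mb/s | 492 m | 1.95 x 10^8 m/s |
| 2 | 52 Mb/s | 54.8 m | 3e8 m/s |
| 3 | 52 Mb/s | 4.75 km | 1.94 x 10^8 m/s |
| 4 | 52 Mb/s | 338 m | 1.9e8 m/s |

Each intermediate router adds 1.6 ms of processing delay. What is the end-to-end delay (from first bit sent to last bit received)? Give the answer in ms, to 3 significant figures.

5.18 ms

L = 576 × 8 = 4608 bits.
Transmission delay per hop = L/R = 4608/52000000 = 0.0886154 ms; 4 hops → 0.354462 ms.
Propagation delays (d/s per hop): 0.00252308, 0.000182667, 0.0244845, 0.00177895 ms; sum = 0.0289692 ms.
Processing at 3 router(s): 3 × 1.6 ms = 4.8 ms.
End-to-end = 5.18 ms.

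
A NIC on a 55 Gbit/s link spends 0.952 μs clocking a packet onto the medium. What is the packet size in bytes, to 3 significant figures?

L = R × t_tx = 55000000000 b/s × 9.52e-07 s = 52360 bits.
In bytes: 52360 / 8 = 6550 bytes.

6550 bytes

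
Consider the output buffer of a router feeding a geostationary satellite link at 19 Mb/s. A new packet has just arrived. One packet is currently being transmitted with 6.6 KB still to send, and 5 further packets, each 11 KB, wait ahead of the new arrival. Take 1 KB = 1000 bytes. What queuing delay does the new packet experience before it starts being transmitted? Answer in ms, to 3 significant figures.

25.9 ms

Each queued packet: L/R = 88000/19000000 = 4.63158 ms.
5 queued → 23.1579 ms.
Plus remaining 52800 bits of current packet: 2.77895 ms.
Queuing delay = 25.9 ms.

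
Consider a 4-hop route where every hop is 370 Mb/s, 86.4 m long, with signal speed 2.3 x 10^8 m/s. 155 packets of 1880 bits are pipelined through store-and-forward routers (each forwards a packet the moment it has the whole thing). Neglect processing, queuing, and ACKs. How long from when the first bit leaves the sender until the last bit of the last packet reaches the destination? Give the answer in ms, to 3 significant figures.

0.804 ms

Per-hop transmission t_tx = L/R = 1880/370000000 = 0.00508108 ms.
Per-hop propagation t_prop = 86.4/2.3e+08 = 0.000375652 ms.
Pipeline fill: first packet needs 4·t_tx to clear all hops; remaining 154 packets each add one t_tx.
Total = (4+155-1)·t_tx + 4·t_prop = 158·0.00508108 + 4·0.000375652 = 0.804 ms.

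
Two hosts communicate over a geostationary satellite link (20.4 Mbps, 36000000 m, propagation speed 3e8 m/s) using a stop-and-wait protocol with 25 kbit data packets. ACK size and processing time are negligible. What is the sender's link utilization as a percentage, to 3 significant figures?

t_tx = L/R = 25000/20400000 = 0.00122549 s.
t_prop = 36000000/300000000 = 0.12 s; RTT = 0.24 s.
Cycle = t_tx + RTT = 0.241225 s.
Utilization = t_tx / cycle = 0.00122549/0.241225 = 0.508 %.

0.508 %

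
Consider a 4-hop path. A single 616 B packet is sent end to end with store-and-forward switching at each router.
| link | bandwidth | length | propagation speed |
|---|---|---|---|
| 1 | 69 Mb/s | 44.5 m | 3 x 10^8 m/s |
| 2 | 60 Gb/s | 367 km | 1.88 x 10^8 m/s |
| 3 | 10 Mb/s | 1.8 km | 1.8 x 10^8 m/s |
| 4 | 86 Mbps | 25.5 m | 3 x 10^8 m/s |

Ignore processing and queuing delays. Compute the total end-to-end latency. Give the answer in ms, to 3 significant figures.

2.58 ms

L = 616 × 8 = 4928 bits.
Transmission delays (L/R per hop): 0.0714203, 8.21333e-05, 0.4928, 0.0573023 ms; sum = 0.621605 ms.
Propagation delays (d/s per hop): 0.000148333, 1.95213, 0.01, 8.5e-05 ms; sum = 1.96236 ms.
End-to-end = 2.58 ms.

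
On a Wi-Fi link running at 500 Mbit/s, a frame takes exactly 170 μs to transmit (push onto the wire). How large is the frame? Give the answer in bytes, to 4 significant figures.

L = R × t_tx = 500000000 b/s × 0.00017 s = 85000 bits.
In bytes: 85000 / 8 = 10630 bytes.

10630 bytes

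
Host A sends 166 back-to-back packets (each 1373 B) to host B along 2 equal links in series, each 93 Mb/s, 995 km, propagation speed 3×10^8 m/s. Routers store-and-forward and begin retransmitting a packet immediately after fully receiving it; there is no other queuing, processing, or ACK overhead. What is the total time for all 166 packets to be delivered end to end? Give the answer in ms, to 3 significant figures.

Per-hop transmission t_tx = L/R = 10984/93000000 = 0.118108 ms.
Per-hop propagation t_prop = 995000/300000000 = 3.31667 ms.
Pipeline fill: first packet needs 2·t_tx to clear all hops; remaining 165 packets each add one t_tx.
Total = (2+166-1)·t_tx + 2·t_prop = 167·0.118108 + 2·3.31667 = 26.4 ms.

26.4 ms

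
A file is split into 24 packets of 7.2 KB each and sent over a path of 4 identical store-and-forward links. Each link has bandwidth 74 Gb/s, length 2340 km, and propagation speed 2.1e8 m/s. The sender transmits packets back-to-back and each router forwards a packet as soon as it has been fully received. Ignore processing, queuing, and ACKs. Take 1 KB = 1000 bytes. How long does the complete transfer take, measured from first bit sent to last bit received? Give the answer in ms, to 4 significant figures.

Per-hop transmission t_tx = L/R = 57600/74000000000 = 0.000778378 ms.
Per-hop propagation t_prop = 2340000/210000000 = 11.1429 ms.
Pipeline fill: first packet needs 4·t_tx to clear all hops; remaining 23 packets each add one t_tx.
Total = (4+24-1)·t_tx + 4·t_prop = 27·0.000778378 + 4·11.1429 = 44.59 ms.

44.59 ms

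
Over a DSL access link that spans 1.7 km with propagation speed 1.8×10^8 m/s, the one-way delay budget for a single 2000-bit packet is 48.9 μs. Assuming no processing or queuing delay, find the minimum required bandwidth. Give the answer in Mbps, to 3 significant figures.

50.7 Mbps

Propagation delay = 1700 / 180000000 = 9.44444 μs.
Transmission budget = 48.9 − 9.44444 = 39.4556 μs.
R ≥ L / t_tx = 2000 bits / 3.94556e-05 s = 50.7 Mbps.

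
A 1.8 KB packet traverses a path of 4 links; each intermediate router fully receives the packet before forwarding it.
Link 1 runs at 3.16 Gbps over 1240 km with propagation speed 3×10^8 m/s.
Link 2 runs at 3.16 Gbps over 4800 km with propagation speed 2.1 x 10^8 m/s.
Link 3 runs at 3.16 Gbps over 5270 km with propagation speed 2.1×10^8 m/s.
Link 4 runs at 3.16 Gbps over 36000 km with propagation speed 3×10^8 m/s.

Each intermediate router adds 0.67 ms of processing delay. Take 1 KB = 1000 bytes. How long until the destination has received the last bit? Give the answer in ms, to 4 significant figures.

174.1 ms

L = 14400 bits.
Transmission delay per hop = L/R = 14400/3160000000 = 0.00455696 ms; 4 hops → 0.0182278 ms.
Propagation delays (d/s per hop): 4.13333, 22.8571, 25.0952, 120 ms; sum = 172.086 ms.
Processing at 3 router(s): 3 × 0.67 ms = 2.01 ms.
End-to-end = 174.1 ms.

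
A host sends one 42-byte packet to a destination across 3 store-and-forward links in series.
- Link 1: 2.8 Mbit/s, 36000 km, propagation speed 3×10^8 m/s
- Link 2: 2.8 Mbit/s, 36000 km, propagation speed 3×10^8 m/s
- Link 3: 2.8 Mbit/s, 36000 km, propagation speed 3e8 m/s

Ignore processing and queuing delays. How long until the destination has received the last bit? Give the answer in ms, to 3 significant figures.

360 ms

L = 42 × 8 = 336 bits.
Transmission delay per hop = L/R = 336/2800000 = 0.12 ms; 3 hops → 0.36 ms.
Propagation delays (d/s per hop): 120, 120, 120 ms; sum = 360 ms.
End-to-end = 360 ms.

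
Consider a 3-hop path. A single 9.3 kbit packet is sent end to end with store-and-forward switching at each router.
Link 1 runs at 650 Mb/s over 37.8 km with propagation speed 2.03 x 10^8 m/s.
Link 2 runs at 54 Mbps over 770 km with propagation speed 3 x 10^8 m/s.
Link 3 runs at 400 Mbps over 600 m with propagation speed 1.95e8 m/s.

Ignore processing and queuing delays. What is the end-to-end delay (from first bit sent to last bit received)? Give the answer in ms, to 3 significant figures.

L = 9300 bits.
Transmission delays (L/R per hop): 0.0143077, 0.172222, 0.02325 ms; sum = 0.20978 ms.
Propagation delays (d/s per hop): 0.186207, 2.56667, 0.00307692 ms; sum = 2.75595 ms.
End-to-end = 2.97 ms.

2.97 ms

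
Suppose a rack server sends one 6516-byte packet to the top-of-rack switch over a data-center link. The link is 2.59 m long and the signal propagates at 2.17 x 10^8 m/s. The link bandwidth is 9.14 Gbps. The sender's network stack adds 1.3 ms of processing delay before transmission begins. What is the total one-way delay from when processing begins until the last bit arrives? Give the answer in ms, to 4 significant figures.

L = 6516 × 8 = 52128 bits.
Transmission delay = L/R = 52128 / 9140000000 = 0.00570328 ms.
Propagation delay = d/s = 2.59 m / 217000000 m/s = 1.19355e-05 ms.
Plus processing delay 1.3 ms = 1.3 ms.
Total = 1.306 ms.

1.306 ms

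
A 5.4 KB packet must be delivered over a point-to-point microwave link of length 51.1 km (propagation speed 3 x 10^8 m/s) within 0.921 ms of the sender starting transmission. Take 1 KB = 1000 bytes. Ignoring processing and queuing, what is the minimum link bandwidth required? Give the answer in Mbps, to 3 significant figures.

L = 43200 bits.
Propagation delay = 51100 / 300000000 = 0.170333 ms.
Transmission budget = 0.921 − 0.170333 = 0.750667 ms.
R ≥ L / t_tx = 43200 bits / 0.000750667 s = 57.5 Mbps.

57.5 Mbps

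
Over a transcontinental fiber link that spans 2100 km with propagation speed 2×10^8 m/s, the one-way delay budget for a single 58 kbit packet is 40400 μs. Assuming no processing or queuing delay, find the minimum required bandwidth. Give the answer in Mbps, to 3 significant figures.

Propagation delay = 2100000 / 200000000 = 10500 μs.
Transmission budget = 40400 − 10500 = 29900 μs.
R ≥ L / t_tx = 58000 bits / 0.0299 s = 1.94 Mbps.

1.94 Mbps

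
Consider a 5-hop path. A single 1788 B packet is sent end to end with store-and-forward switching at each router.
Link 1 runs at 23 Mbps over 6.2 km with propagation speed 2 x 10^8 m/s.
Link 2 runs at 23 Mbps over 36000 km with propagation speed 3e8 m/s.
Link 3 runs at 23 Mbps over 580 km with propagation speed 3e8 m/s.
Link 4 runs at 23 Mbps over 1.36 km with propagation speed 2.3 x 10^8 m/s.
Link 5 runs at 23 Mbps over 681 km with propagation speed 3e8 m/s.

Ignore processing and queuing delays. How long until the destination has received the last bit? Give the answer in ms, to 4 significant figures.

L = 1788 × 8 = 14304 bits.
Transmission delay per hop = L/R = 14304/23000000 = 0.621913 ms; 5 hops → 3.10957 ms.
Propagation delays (d/s per hop): 0.031, 120, 1.93333, 0.00591304, 2.27 ms; sum = 124.24 ms.
End-to-end = 127.3 ms.

127.3 ms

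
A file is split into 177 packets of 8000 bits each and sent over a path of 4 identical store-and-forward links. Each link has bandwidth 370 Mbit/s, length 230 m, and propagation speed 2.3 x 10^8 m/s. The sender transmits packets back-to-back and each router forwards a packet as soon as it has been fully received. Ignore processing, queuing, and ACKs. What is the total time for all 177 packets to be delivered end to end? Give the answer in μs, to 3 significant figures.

3900 μs

Per-hop transmission t_tx = L/R = 8000/370000000 = 21.6216 μs.
Per-hop propagation t_prop = 230/2.3e+08 = 1 μs.
Pipeline fill: first packet needs 4·t_tx to clear all hops; remaining 176 packets each add one t_tx.
Total = (4+177-1)·t_tx + 4·t_prop = 180·21.6216 + 4·1 = 3900 μs.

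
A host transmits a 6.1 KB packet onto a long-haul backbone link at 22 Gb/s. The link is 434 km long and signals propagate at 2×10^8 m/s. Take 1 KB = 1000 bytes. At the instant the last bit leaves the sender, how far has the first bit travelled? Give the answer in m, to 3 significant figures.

444 m

t_tx = L/R = 48800/22000000000 = 2.21818e-06 s.
Distance = s × t_tx = 200000000 × 2.21818e-06 = 444 m.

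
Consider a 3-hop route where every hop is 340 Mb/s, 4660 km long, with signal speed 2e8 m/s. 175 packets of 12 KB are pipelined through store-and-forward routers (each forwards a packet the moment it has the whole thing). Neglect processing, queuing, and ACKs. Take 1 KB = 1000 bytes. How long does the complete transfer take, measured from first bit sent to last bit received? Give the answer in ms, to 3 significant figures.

Per-hop transmission t_tx = L/R = 96000/340000000 = 0.282353 ms.
Per-hop propagation t_prop = 4660000/200000000 = 23.3 ms.
Pipeline fill: first packet needs 3·t_tx to clear all hops; remaining 174 packets each add one t_tx.
Total = (3+175-1)·t_tx + 3·t_prop = 177·0.282353 + 3·23.3 = 120 ms.

120 ms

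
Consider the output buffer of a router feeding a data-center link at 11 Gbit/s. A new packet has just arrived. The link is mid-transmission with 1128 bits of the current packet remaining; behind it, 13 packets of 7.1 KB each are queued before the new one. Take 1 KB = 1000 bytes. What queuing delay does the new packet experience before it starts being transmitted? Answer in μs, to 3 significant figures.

Each queued packet: L/R = 56800/11000000000 = 5.16364 μs.
13 queued → 67.1273 μs.
Plus remaining 1128 bits of current packet: 0.102545 μs.
Queuing delay = 67.2 μs.

67.2 μs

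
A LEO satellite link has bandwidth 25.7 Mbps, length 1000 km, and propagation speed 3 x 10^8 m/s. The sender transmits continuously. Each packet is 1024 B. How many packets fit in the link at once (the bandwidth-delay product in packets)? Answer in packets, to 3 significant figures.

10.5 packets

Propagation delay = 1000000 / 300000000 = 0.00333333 s.
BDP = R × t_prop = 25700000 × 0.00333333 = 85666.7 bits.
In packets of 8192 bits: 10.5 packets.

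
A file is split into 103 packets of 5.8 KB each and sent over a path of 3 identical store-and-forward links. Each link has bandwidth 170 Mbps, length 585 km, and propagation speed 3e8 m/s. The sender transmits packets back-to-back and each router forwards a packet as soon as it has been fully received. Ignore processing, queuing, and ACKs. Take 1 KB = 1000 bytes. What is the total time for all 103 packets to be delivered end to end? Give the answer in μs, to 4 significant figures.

Per-hop transmission t_tx = L/R = 46400/170000000 = 272.941 μs.
Per-hop propagation t_prop = 585000/300000000 = 1950 μs.
Pipeline fill: first packet needs 3·t_tx to clear all hops; remaining 102 packets each add one t_tx.
Total = (3+103-1)·t_tx + 3·t_prop = 105·272.941 + 3·1950 = 34510 μs.

34510 μs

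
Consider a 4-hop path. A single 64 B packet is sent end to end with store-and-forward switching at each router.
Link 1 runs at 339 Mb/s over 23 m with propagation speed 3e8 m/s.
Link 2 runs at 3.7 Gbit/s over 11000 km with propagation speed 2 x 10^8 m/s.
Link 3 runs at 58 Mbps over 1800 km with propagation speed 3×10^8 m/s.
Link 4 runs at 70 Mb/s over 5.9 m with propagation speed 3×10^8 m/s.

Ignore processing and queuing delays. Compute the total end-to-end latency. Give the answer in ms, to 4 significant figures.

L = 64 × 8 = 512 bits.
Transmission delays (L/R per hop): 0.00151032, 0.000138378, 0.00882759, 0.00731429 ms; sum = 0.0177906 ms.
Propagation delays (d/s per hop): 7.66667e-05, 55, 6, 1.96667e-05 ms; sum = 61.0001 ms.
End-to-end = 61.02 ms.

61.02 ms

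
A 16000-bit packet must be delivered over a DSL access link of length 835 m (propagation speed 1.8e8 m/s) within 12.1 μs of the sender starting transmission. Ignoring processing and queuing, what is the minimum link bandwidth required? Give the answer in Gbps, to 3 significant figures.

2.14 Gbps

Propagation delay = 835 / 180000000 = 4.63889 μs.
Transmission budget = 12.1 − 4.63889 = 7.46111 μs.
R ≥ L / t_tx = 16000 bits / 7.46111e-06 s = 2.14 Gbps.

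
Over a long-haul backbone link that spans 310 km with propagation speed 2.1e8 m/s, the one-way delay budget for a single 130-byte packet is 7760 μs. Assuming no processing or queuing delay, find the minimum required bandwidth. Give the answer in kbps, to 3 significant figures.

166 kbps

L = 1040 bits.
Propagation delay = 310000 / 210000000 = 1476.19 μs.
Transmission budget = 7760 − 1476.19 = 6283.81 μs.
R ≥ L / t_tx = 1040 bits / 0.00628381 s = 166 kbps.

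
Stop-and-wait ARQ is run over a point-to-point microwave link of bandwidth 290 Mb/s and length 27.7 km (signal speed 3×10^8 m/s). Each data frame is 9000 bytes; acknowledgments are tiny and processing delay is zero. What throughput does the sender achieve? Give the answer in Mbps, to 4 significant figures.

166.3 Mbps

t_tx = L/R = 72000/290000000 = 0.000248276 s.
t_prop = 27700/300000000 = 9.23333e-05 s; RTT = 0.000184667 s.
Cycle = t_tx + RTT = 0.000432943 s.
Throughput = L / cycle = 72000 / 0.000432943 = 166.3 Mbps.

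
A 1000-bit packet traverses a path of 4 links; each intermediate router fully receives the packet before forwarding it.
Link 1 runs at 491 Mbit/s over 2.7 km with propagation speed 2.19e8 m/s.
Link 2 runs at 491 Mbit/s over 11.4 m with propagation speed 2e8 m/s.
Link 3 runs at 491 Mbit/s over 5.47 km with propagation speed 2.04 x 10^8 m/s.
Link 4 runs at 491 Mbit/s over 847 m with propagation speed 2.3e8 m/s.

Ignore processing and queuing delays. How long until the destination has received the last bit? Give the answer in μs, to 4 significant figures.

Transmission delay per hop = L/R = 1000/491000000 = 2.03666 μs; 4 hops → 8.14664 μs.
Propagation delays (d/s per hop): 12.3288, 0.057, 26.8137, 3.68261 μs; sum = 42.8821 μs.
End-to-end = 51.03 μs.

51.03 μs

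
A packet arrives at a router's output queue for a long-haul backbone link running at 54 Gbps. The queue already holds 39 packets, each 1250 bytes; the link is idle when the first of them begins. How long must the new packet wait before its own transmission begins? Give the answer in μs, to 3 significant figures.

7.22 μs

Each queued packet: L/R = 10000/54000000000 = 0.185185 μs.
39 queued → 7.22222 μs.
Queuing delay = 7.22 μs.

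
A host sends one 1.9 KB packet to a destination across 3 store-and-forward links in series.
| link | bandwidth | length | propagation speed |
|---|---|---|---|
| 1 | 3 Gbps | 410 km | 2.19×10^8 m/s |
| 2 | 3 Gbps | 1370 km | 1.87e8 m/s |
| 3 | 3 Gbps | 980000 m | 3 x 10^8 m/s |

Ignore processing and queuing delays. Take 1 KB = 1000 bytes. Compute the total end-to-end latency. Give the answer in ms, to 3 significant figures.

L = 15200 bits.
Transmission delay per hop = L/R = 15200/3000000000 = 0.00506667 ms; 3 hops → 0.0152 ms.
Propagation delays (d/s per hop): 1.87215, 7.3262, 3.26667 ms; sum = 12.465 ms.
End-to-end = 12.5 ms.

12.5 ms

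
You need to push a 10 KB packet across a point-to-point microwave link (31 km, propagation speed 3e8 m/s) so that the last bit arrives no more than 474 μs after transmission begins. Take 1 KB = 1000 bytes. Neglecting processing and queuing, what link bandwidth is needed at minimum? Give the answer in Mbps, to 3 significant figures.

L = 80000 bits.
Propagation delay = 31000 / 300000000 = 103.333 μs.
Transmission budget = 474 − 103.333 = 370.667 μs.
R ≥ L / t_tx = 80000 bits / 0.000370667 s = 216 Mbps.

216 Mbps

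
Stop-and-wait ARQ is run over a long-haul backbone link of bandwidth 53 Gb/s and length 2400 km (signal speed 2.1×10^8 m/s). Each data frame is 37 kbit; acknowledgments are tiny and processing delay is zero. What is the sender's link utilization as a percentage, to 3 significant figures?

0.00305 %

t_tx = L/R = 37000/53000000000 = 6.98113e-07 s.
t_prop = 2400000/210000000 = 0.0114286 s; RTT = 0.0228571 s.
Cycle = t_tx + RTT = 0.0228578 s.
Utilization = t_tx / cycle = 6.98113e-07/0.0228578 = 0.00305 %.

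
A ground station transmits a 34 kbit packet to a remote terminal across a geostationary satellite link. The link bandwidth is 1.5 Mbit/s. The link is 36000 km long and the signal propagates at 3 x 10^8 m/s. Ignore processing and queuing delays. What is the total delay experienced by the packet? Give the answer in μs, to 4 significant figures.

142700 μs

L = 34000 bits.
Transmission delay = L/R = 34000 / 1500000 = 22666.7 μs.
Propagation delay = d/s = 36000000 m / 300000000 m/s = 120000 μs.
Total = 142700 μs.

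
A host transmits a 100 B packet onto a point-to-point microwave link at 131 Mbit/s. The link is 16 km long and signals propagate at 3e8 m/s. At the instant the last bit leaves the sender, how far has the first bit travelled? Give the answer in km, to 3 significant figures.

1.83 km

t_tx = L/R = 800/131000000 = 6.10687e-06 s.
Distance = s × t_tx = 300000000 × 6.10687e-06 = 1.83 km.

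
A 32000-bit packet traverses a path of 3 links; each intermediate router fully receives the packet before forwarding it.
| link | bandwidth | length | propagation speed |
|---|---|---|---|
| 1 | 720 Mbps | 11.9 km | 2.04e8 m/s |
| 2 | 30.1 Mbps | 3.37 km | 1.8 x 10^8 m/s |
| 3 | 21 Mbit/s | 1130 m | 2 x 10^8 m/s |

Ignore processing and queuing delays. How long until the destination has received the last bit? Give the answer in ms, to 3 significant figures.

2.71 ms

Transmission delays (L/R per hop): 0.0444444, 1.06312, 1.52381 ms; sum = 2.63138 ms.
Propagation delays (d/s per hop): 0.0583333, 0.0187222, 0.00565 ms; sum = 0.0827056 ms.
End-to-end = 2.71 ms.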